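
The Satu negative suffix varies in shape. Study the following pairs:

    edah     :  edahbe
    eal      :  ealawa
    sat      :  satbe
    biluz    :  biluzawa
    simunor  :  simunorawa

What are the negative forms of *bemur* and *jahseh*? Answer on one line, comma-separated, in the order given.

The suffix is conditioned by the final consonant: -be when the stem ends in a voiceless consonant (*edah*, *sat*); -awa when the stem ends in a voiced consonant (*eal*, *biluz*, *simunor*).
The final consonant of *bemur* is /r/, which is voiced, so the suffix is -awa, giving *bemurawa*.
The final consonant of *jahseh* is /h/, which is voiceless, so the suffix is -be, giving *jahsehbe*.

bemurawa, jahsehbe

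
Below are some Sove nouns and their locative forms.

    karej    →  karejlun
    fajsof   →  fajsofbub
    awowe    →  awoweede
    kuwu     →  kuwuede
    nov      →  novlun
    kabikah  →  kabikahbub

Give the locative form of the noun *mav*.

mavlun

Looking at the final sound of each stem: -bub when the stem ends in a voiceless consonant (*fajsof*, *kabikah*); -lun when the stem ends in a voiced consonant (*karej*, *nov*); -ede when the stem ends in a vowel (*awowe*, *kuwu*).
*mav* — final sound /v/ (a voiced consonant) → -lun → *mavlun*.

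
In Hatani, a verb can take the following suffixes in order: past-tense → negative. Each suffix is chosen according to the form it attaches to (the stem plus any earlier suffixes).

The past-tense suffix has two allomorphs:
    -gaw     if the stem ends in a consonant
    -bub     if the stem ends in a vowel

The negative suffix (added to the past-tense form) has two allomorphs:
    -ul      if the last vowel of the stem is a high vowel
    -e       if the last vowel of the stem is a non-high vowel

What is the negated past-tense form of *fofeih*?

The final sound of *fofeih* is /h/, which is a consonant, so the past-tense suffix is -gaw, giving *fofeihgaw*.
The past-tense form *fofeihgaw* — last vowel /a/ (a non-high vowel) → -e → *fofeihgawe*.

fofeihgawe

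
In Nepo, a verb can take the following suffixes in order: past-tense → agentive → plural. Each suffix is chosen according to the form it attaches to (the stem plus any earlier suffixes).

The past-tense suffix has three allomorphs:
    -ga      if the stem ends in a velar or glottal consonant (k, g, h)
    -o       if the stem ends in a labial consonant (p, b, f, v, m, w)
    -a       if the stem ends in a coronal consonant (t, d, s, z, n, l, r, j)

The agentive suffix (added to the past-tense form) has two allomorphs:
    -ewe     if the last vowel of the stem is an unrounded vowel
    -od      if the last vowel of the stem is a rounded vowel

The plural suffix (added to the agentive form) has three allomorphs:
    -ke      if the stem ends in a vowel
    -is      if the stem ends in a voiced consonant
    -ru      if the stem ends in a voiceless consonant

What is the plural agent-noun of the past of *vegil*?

vegilaeweke

Since the final consonant of *vegil* is /l/ (coronal), it takes -a, giving *vegila*.
Since the last vowel of the past-tense form *vegila* is /a/ (an unrounded vowel), it takes -ewe, giving *vegilaewe*.
Since the final sound of the agentive form *vegilaewe* is /e/ (a vowel), it takes -ke, giving *vegilaeweke*.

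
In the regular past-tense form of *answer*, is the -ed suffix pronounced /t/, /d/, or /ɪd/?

/d/

The stem *answer* ends in a voiced sound other than /d/.
The -ed suffix is realized as /ɪd/ after /t, d/; as /t/ after other voiceless consonants; and as /d/ after other voiced sounds.
So -ed on *answer* is pronounced /d/.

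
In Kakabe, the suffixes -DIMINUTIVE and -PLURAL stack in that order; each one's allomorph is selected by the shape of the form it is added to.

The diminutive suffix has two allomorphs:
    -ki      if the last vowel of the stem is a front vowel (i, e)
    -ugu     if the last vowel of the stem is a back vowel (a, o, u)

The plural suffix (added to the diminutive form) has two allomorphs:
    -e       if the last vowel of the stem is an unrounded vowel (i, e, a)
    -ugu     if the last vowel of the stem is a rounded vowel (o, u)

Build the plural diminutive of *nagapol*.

nagapoluguugu

The last vowel of *nagapol* is /o/, which is a back vowel, so the diminutive suffix is -ugu, giving *nagapolugu*.
The last vowel of the diminutive form *nagapolugu* is /u/, which is a rounded vowel, so the plural suffix is -ugu, giving *nagapoluguugu*.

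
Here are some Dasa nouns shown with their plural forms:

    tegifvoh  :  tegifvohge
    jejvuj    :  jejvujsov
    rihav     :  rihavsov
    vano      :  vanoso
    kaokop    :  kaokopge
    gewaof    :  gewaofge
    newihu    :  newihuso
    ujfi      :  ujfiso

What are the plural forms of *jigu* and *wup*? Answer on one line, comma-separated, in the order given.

jiguso, wupge

The pattern is voicing of the final sound: -ge when the stem ends in a voiceless consonant (*tegifvoh*, *kaokop*, *gewaof*); -sov when the stem ends in a voiced consonant (*jejvuj*, *rihav*); -so when the stem ends in a vowel (*vano*, *newihu*, *ujfi*).
Since the final sound of *jigu* is /u/ (a vowel), it takes -so, giving *jiguso*.
*wup* — final sound /p/ (a voiceless consonant) → -ge → *wupge*.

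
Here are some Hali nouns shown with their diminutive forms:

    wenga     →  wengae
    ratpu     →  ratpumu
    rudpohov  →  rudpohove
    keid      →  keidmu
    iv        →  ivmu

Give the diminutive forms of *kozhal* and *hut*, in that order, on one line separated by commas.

kozhale, hutmu

The suffix is conditioned by the last vowel: -mu when the last vowel of the stem is a high vowel (*ratpu*, *keid*, *iv*); -e when the last vowel of the stem is a non-high vowel (*wenga*, *rudpohov*).
*kozhal* — last vowel /a/ (a non-high vowel) → -e → *kozhale*.
*hut* — last vowel /u/ (a high vowel) → -mu → *hutmu*.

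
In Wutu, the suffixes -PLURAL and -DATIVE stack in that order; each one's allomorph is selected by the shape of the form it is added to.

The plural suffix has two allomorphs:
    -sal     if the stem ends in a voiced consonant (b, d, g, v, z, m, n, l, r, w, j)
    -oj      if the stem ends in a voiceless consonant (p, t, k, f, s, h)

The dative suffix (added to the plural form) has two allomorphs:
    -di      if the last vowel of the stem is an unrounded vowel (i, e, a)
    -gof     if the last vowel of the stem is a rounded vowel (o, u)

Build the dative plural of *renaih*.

*renaih*: final consonant = /h/, voiceless → -oj → *renaihoj*.
The plural form *renaihoj*: last vowel = /o/, a rounded vowel → -gof → *renaihojgof*.

renaihojgof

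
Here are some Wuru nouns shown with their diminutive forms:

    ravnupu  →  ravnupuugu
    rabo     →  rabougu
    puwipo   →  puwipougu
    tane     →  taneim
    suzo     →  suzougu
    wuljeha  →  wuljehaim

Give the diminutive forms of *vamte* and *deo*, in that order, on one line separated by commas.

vamteim, deougu

The alternation tracks the last vowel of the stem — -ugu when the last vowel of the stem is a rounded vowel (*ravnupu*, *rabo*, *puwipo*, *suzo*); -im when the last vowel of the stem is an unrounded vowel (*tane*, *wuljeha*).
Since the last vowel of *vamte* is /e/ (an unrounded vowel), it takes -im, giving *vamteim*.
*deo* — last vowel /o/ (a rounded vowel) → -ugu → *deougu*.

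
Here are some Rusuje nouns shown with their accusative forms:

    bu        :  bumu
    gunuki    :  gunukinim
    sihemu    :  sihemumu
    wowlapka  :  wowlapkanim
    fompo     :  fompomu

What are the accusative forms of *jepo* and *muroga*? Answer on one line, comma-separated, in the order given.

jepomu, muroganim

The suffix is conditioned by the last vowel: -mu when the last vowel of the stem is a rounded vowel (*bu*, *sihemu*, *fompo*); -nim when the last vowel of the stem is an unrounded vowel (*gunuki*, *wowlapka*).
The last vowel of *jepo* is /o/, which is a rounded vowel, so the suffix is -mu, giving *jepomu*.
*muroga*: last vowel = /a/, an unrounded vowel → -nim → *muroganim*.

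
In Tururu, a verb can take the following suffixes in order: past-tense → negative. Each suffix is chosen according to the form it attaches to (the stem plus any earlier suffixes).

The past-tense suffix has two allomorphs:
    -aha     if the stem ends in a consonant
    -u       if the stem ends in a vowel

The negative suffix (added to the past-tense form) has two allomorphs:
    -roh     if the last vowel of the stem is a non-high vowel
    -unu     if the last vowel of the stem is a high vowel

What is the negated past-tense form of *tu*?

tuuunu

The final sound of *tu* is /u/, which is a vowel, so the past-tense suffix is -u, giving *tuu*.
The past-tense form *tuu*: last vowel = /u/, a high vowel → -unu → *tuuunu*.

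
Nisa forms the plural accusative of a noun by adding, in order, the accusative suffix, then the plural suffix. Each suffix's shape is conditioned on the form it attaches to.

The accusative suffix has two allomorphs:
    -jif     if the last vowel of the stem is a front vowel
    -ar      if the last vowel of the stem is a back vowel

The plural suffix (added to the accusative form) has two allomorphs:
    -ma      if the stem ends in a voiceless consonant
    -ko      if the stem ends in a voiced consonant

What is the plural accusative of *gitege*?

*gitege* — last vowel /e/ (a front vowel) → -jif → *gitegejif*.
Since the final consonant of the accusative form *gitegejif* is /f/ (voiceless), it takes -ma, giving *gitegejifma*.

gitegejifma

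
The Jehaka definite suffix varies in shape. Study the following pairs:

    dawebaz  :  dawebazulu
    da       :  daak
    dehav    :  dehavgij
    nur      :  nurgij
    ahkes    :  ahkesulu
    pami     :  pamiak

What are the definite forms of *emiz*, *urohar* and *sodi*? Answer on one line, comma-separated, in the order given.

emizulu, urohargij, sodiak

The suffix is conditioned by the final sound: -ulu when the stem ends in a sibilant (*dawebaz*, *ahkes*); -gij when the stem ends in a non-sibilant consonant (*dehav*, *nur*); -ak when the stem ends in a vowel (*da*, *pami*).
The final sound of *emiz* is /z/, which is a sibilant, so the suffix is -ulu, giving *emizulu*.
Since the final sound of *urohar* is /r/ (a non-sibilant consonant), it takes -gij, giving *urohargij*.
Since the final sound of *sodi* is /i/ (a vowel), it takes -ak, giving *sodiak*.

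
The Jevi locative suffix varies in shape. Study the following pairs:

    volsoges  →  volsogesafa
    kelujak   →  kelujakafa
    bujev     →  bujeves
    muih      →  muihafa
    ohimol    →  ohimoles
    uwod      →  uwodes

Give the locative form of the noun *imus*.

imusafa

The suffix is conditioned by the final consonant: -afa when the stem ends in a voiceless consonant (*volsoges*, *kelujak*, *muih*); -es when the stem ends in a voiced consonant (*bujev*, *ohimol*, *uwod*).
*imus* — final consonant /s/ (voiceless) → -afa → *imusafa*.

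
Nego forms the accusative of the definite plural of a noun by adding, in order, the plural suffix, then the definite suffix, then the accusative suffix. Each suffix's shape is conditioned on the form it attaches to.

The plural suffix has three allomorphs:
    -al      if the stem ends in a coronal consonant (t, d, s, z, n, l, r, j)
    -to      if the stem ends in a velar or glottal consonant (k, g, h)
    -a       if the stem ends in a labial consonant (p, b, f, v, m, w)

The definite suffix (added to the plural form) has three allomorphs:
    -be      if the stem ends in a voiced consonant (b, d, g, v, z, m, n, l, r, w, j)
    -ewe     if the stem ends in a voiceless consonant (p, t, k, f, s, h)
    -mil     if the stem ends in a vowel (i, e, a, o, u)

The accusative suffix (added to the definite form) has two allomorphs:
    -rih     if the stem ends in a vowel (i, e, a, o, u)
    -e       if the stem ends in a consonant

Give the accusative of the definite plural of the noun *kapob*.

kapobamile

The final consonant of *kapob* is /b/, which is labial, so the plural suffix is -a, giving *kapoba*.
The plural form *kapoba* — final sound /a/ (a vowel) → -mil → *kapobamil*.
The definite form *kapobamil* — final sound /l/ (a consonant) → -e → *kapobamile*.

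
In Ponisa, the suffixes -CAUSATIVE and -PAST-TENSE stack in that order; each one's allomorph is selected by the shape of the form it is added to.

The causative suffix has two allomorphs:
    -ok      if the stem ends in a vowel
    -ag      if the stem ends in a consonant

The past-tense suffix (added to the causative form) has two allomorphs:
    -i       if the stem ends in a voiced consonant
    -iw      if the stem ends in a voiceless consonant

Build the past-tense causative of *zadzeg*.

The final sound of *zadzeg* is /g/, which is a consonant, so the causative suffix is -ag, giving *zadzegag*.
The causative form *zadzegag*: final consonant = /g/, voiced → -i → *zadzegagi*.

zadzegagi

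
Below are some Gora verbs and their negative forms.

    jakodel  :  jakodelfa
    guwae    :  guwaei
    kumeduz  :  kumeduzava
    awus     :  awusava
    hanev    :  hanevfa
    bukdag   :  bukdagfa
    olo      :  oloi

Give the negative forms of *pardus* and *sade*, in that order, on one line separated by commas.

pardusava, sadei

Looking at the final sound of each stem: -ava when the stem ends in a sibilant (*kumeduz*, *awus*); -fa when the stem ends in a non-sibilant consonant (*jakodel*, *hanev*, *bukdag*); -i when the stem ends in a vowel (*guwae*, *olo*).
The final sound of *pardus* is /s/, which is a sibilant, so the suffix is -ava, giving *pardusava*.
*sade* — final sound /e/ (a vowel) → -i → *sadei*.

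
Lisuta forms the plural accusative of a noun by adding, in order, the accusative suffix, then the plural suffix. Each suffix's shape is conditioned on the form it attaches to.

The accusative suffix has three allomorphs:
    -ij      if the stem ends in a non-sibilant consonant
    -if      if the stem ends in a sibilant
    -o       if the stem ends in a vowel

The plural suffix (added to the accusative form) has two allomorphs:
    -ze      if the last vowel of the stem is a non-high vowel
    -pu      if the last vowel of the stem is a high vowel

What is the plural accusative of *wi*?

The final sound of *wi* is /i/, which is a vowel, so the accusative suffix is -o, giving *wio*.
Since the last vowel of the accusative form *wio* is /o/ (a non-high vowel), it takes -ze, giving *wioze*.

wioze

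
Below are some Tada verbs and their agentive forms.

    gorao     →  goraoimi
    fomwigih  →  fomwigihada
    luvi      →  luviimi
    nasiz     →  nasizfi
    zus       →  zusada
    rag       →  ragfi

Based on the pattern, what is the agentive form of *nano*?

nanoimi

The suffix is conditioned by the final sound: -ada when the stem ends in a voiceless consonant (*fomwigih*, *zus*); -fi when the stem ends in a voiced consonant (*nasiz*, *rag*); -imi when the stem ends in a vowel (*gorao*, *luvi*).
The final sound of *nano* is /o/, which is a vowel, so the suffix is -imi, giving *nanoimi*.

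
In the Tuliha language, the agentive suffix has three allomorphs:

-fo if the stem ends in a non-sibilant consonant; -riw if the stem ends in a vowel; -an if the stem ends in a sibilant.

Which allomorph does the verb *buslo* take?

-riw

Since the final sound of *buslo* is /o/ (a vowel), it takes -riw.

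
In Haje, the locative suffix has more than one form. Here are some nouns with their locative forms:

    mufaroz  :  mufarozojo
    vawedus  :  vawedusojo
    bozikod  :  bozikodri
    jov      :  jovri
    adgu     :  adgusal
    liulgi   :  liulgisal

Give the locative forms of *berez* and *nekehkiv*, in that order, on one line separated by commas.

berezojo, nekehkivri

Looking at the final sound of each stem: -ojo when the stem ends in a sibilant (*mufaroz*, *vawedus*); -ri when the stem ends in a non-sibilant consonant (*bozikod*, *jov*); -sal when the stem ends in a vowel (*adgu*, *liulgi*).
*berez* — final sound /z/ (a sibilant) → -ojo → *berezojo*.
The final sound of *nekehkiv* is /v/, which is a non-sibilant consonant, so the suffix is -ri, giving *nekehkivri*.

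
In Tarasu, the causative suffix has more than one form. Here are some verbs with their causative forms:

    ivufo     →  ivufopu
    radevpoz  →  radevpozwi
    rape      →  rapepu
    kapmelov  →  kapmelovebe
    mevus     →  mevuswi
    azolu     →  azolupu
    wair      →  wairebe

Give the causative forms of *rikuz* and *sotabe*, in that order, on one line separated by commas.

rikuzwi, sotabepu

Looking at the final sound of each stem: -wi when the stem ends in a sibilant (*radevpoz*, *mevus*); -ebe when the stem ends in a non-sibilant consonant (*kapmelov*, *wair*); -pu when the stem ends in a vowel (*ivufo*, *rape*, *azolu*).
The final sound of *rikuz* is /z/, which is a sibilant, so the suffix is -wi, giving *rikuzwi*.
*sotabe* — final sound /e/ (a vowel) → -pu → *sotabepu*.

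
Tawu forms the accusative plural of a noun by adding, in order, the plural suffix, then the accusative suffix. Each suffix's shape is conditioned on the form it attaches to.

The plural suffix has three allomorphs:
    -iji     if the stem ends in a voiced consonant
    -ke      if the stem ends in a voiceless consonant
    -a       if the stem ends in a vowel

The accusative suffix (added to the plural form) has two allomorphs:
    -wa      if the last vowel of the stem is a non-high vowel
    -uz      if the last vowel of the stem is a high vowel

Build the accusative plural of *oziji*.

ozijiawa

Since the final sound of *oziji* is /i/ (a vowel), it takes -a, giving *ozijia*.
The last vowel of the plural form *ozijia* is /a/, which is a non-high vowel, so the accusative suffix is -wa, giving *ozijiawa*.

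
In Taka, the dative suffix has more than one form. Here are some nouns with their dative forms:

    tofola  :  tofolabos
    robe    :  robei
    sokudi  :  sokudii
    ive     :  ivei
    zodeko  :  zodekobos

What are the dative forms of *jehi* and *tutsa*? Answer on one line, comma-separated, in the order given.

jehii, tutsabos

Looking at the last vowel of each stem: -i when the last vowel of the stem is a front vowel (*robe*, *sokudi*, *ive*); -bos when the last vowel of the stem is a back vowel (*tofola*, *zodeko*).
*jehi* — last vowel /i/ (a front vowel) → -i → *jehii*.
*tutsa*: last vowel = /a/, a back vowel → -bos → *tutsabos*.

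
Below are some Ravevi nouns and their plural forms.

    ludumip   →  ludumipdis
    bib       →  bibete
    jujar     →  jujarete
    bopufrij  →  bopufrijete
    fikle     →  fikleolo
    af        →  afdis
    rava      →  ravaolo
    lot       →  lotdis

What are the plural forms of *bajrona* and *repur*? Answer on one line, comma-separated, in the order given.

The alternation tracks the final sound of the stem — -dis when the stem ends in a voiceless consonant (*ludumip*, *af*, *lot*); -ete when the stem ends in a voiced consonant (*bib*, *jujar*, *bopufrij*); -olo when the stem ends in a vowel (*fikle*, *rava*).
The final sound of *bajrona* is /a/, which is a vowel, so the suffix is -olo, giving *bajronaolo*.
The final sound of *repur* is /r/, which is a voiced consonant, so the suffix is -ete, giving *repurete*.

bajronaolo, repurete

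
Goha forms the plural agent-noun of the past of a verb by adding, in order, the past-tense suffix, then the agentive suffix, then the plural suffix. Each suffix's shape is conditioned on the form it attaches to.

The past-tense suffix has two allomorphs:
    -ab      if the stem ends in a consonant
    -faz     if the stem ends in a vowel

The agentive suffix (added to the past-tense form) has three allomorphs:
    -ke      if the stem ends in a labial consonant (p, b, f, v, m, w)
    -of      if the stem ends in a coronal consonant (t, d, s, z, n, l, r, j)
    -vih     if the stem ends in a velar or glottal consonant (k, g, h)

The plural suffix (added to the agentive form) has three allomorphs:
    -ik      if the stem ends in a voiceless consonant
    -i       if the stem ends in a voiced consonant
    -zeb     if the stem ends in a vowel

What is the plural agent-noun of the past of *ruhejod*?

ruhejodabkezeb

*ruhejod*: final sound = /d/, a consonant → -ab → *ruhejodab*.
The final consonant of the past-tense form *ruhejodab* is /b/, which is labial, so the agentive suffix is -ke, giving *ruhejodabke*.
Since the final sound of the agentive form *ruhejodabke* is /e/ (a vowel), it takes -zeb, giving *ruhejodabkezeb*.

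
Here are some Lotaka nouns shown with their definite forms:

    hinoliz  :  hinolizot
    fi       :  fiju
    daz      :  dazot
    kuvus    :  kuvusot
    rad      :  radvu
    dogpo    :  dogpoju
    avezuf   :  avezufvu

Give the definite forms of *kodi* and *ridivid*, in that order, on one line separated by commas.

The suffix is conditioned by the final sound: -ot when the stem ends in a sibilant (*hinoliz*, *daz*, *kuvus*); -vu when the stem ends in a non-sibilant consonant (*rad*, *avezuf*); -ju when the stem ends in a vowel (*fi*, *dogpo*).
*kodi*: final sound = /i/, a vowel → -ju → *kodiju*.
The final sound of *ridivid* is /d/, which is a non-sibilant consonant, so the suffix is -vu, giving *ridividvu*.

kodiju, ridividvu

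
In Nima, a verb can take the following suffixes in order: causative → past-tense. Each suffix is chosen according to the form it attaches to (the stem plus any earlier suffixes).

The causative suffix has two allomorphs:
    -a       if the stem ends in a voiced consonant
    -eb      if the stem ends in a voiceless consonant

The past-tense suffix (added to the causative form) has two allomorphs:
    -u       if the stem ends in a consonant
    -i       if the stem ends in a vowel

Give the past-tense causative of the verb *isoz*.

*isoz* — final consonant /z/ (voiced) → -a → *isoza*.
Since the final sound of the causative form *isoza* is /a/ (a vowel), it takes -i, giving *isozai*.

isozai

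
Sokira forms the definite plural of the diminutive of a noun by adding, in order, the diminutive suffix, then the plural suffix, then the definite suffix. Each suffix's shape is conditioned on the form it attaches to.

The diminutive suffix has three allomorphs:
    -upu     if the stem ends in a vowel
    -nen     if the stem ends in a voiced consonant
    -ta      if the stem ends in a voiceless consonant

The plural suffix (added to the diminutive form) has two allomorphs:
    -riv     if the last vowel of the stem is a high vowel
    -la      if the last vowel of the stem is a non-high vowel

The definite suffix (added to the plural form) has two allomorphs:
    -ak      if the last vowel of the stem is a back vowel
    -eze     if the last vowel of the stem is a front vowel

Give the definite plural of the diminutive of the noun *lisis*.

lisistalaak

The final sound of *lisis* is /s/, which is a voiceless consonant, so the diminutive suffix is -ta, giving *lisista*.
The last vowel of the diminutive form *lisista* is /a/, which is a non-high vowel, so the plural suffix is -la, giving *lisistala*.
Since the last vowel of the plural form *lisistala* is /a/ (a back vowel), it takes -ak, giving *lisistalaak*.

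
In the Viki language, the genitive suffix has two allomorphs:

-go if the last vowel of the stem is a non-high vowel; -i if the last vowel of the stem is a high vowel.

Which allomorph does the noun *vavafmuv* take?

-i

The last vowel of *vavafmuv* is /u/, which is a high vowel, so the suffix is -i.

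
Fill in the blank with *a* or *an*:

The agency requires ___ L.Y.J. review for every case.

an

The indefinite article is chosen by the initial *sound* of the following word, not its spelling.
The initialism *L.Y.J.* is read letter by letter; the first letter, L, is pronounced /ɛl/, which begins with a vowel sound.
So the article is *an*: The agency requires an L.Y.J. review for every case.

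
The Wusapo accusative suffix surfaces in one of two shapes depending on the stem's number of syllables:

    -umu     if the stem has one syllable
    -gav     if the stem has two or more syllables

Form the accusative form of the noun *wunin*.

With 2 syllables, *wunin* takes -gav → *wuningav*.

wuningav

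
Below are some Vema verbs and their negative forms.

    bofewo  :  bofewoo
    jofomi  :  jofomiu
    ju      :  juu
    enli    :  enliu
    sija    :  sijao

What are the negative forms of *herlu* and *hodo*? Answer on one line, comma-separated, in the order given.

herluu, hodoo

Looking at the last vowel of each stem: -u when the last vowel of the stem is a high vowel (*jofomi*, *ju*, *enli*); -o when the last vowel of the stem is a non-high vowel (*bofewo*, *sija*).
The last vowel of *herlu* is /u/, which is a high vowel, so the suffix is -u, giving *herluu*.
The last vowel of *hodo* is /o/, which is a non-high vowel, so the suffix is -o, giving *hodoo*.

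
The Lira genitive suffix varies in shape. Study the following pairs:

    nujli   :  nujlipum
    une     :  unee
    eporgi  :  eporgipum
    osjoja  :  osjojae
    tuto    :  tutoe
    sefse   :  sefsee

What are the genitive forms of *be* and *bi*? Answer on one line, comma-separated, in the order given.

The suffix is conditioned by the last vowel: -pum when the last vowel of the stem is a high vowel (*nujli*, *eporgi*); -e when the last vowel of the stem is a non-high vowel (*une*, *osjoja*, *tuto*, *sefse*).
The last vowel of *be* is /e/, which is a non-high vowel, so the suffix is -e, giving *bee*.
Since the last vowel of *bi* is /i/ (a high vowel), it takes -pum, giving *bipum*.

bee, bipum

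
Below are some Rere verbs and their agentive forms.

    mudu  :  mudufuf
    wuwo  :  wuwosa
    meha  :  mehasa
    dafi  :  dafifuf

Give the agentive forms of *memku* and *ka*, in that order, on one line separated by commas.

The suffix is conditioned by the last vowel: -fuf when the last vowel of the stem is a high vowel (*mudu*, *dafi*); -sa when the last vowel of the stem is a non-high vowel (*wuwo*, *meha*).
Since the last vowel of *memku* is /u/ (a high vowel), it takes -fuf, giving *memkufuf*.
Since the last vowel of *ka* is /a/ (a non-high vowel), it takes -sa, giving *kasa*.

memkufuf, kasa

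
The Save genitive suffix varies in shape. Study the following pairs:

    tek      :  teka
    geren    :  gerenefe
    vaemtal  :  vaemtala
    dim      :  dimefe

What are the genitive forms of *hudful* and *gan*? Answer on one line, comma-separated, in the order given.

hudfula, ganefe

The pattern is nasality of the final consonant: -efe when the stem ends in a nasal (*geren*, *dim*); -a when the stem ends in a non-nasal consonant (*tek*, *vaemtal*).
Since the final consonant of *hudful* is /l/ (non-nasal), it takes -a, giving *hudfula*.
Since the final consonant of *gan* is /n/ (a nasal), it takes -efe, giving *ganefe*.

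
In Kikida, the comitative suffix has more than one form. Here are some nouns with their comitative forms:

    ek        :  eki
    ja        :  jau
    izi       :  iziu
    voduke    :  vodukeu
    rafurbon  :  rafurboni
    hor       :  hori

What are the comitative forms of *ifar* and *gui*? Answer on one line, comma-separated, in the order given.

ifari, guiu

The alternation tracks the final sound of the stem — -i when the stem ends in a consonant (*ek*, *rafurbon*, *hor*); -u when the stem ends in a vowel (*ja*, *izi*, *voduke*).
*ifar*: final sound = /r/, a consonant → -i → *ifari*.
Since the final sound of *gui* is /i/ (a vowel), it takes -u, giving *guiu*.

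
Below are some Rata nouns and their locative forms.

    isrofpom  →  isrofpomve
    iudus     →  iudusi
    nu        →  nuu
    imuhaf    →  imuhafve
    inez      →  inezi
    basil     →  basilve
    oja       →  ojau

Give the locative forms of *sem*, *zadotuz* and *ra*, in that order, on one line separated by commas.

The suffix is conditioned by the final sound: -i when the stem ends in a sibilant (*iudus*, *inez*); -ve when the stem ends in a non-sibilant consonant (*isrofpom*, *imuhaf*, *basil*); -u when the stem ends in a vowel (*nu*, *oja*).
The final sound of *sem* is /m/, which is a non-sibilant consonant, so the suffix is -ve, giving *semve*.
Since the final sound of *zadotuz* is /z/ (a sibilant), it takes -i, giving *zadotuzi*.
Since the final sound of *ra* is /a/ (a vowel), it takes -u, giving *rau*.

semve, zadotuzi, rau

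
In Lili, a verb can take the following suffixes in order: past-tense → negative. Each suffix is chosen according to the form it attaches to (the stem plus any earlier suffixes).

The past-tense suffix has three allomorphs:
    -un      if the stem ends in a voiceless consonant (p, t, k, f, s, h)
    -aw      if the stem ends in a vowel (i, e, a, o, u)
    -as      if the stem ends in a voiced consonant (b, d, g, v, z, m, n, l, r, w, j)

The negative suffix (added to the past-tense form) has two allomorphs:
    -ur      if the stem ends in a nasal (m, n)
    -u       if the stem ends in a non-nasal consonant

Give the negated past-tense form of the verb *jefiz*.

The final sound of *jefiz* is /z/, which is a voiced consonant, so the past-tense suffix is -as, giving *jefizas*.
The past-tense form *jefizas* — final consonant /s/ (non-nasal) → -u → *jefizasu*.

jefizasu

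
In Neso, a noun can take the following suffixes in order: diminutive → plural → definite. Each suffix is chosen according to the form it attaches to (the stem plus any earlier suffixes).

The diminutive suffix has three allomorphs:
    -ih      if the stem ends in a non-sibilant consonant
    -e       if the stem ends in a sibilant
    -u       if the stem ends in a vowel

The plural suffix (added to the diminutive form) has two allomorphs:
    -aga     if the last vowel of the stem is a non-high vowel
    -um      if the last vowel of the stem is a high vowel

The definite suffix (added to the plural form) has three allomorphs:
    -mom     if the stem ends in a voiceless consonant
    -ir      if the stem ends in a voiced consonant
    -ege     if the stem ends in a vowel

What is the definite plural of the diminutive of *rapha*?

*rapha* — final sound /a/ (a vowel) → -u → *raphau*.
Since the last vowel of the diminutive form *raphau* is /u/ (a high vowel), it takes -um, giving *raphauum*.
The plural form *raphauum*: final sound = /m/, a voiced consonant → -ir → *raphauumir*.

raphauumir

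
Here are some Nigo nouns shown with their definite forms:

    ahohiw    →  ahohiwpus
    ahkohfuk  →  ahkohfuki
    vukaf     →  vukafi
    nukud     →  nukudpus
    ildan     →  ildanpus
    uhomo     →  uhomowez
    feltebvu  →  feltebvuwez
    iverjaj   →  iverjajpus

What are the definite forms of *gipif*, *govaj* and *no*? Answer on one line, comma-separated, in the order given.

gipifi, govajpus, nowez

The pattern is voicing of the final sound: -i when the stem ends in a voiceless consonant (*ahkohfuk*, *vukaf*); -pus when the stem ends in a voiced consonant (*ahohiw*, *nukud*, *ildan*, *iverjaj*); -wez when the stem ends in a vowel (*uhomo*, *feltebvu*).
*gipif* — final sound /f/ (a voiceless consonant) → -i → *gipifi*.
Since the final sound of *govaj* is /j/ (a voiced consonant), it takes -pus, giving *govajpus*.
Since the final sound of *no* is /o/ (a vowel), it takes -wez, giving *nowez*.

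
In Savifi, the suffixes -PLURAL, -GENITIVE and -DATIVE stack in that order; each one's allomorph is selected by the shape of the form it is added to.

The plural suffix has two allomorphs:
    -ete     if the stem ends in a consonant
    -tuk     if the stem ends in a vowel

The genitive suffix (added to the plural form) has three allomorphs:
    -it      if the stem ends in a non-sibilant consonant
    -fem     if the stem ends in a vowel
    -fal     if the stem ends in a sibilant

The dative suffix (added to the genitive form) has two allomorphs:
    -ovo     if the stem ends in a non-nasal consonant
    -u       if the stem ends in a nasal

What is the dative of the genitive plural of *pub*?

Since the final sound of *pub* is /b/ (a consonant), it takes -ete, giving *pubete*.
The plural form *pubete*: final sound = /e/, a vowel → -fem → *pubetefem*.
The final consonant of the genitive form *pubetefem* is /m/, which is a nasal, so the dative suffix is -u, giving *pubetefemu*.

pubetefemu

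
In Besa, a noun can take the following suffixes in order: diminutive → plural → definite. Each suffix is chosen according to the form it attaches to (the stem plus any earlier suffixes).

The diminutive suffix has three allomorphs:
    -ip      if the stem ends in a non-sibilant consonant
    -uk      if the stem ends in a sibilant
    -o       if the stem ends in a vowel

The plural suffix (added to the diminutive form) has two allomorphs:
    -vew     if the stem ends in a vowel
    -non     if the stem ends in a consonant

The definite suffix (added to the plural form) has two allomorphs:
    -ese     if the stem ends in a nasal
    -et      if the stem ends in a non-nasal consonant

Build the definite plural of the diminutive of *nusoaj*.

nusoajipnonese

Since the final sound of *nusoaj* is /j/ (a non-sibilant consonant), it takes -ip, giving *nusoajip*.
The diminutive form *nusoajip*: final sound = /p/, a consonant → -non → *nusoajipnon*.
The plural form *nusoajipnon*: final consonant = /n/, a nasal → -ese → *nusoajipnonese*.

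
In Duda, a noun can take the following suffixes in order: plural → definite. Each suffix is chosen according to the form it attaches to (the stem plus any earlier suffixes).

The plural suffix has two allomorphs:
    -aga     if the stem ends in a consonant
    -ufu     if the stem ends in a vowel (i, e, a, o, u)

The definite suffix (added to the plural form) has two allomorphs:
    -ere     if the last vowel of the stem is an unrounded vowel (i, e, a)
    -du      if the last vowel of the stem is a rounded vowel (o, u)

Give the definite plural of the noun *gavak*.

*gavak*: final sound = /k/, a consonant → -aga → *gavakaga*.
The last vowel of the plural form *gavakaga* is /a/, which is an unrounded vowel, so the definite suffix is -ere, giving *gavakagaere*.

gavakagaere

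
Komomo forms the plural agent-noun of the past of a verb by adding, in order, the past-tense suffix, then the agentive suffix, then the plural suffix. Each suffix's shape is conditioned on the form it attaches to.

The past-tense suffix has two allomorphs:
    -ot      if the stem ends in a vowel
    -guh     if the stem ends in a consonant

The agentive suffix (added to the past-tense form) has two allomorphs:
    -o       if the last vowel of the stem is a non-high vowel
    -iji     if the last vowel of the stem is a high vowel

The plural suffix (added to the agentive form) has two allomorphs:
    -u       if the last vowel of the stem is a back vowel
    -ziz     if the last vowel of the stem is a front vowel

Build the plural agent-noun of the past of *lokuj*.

The final sound of *lokuj* is /j/, which is a consonant, so the past-tense suffix is -guh, giving *lokujguh*.
The past-tense form *lokujguh*: last vowel = /u/, a high vowel → -iji → *lokujguhiji*.
The agentive form *lokujguhiji* — last vowel /i/ (a front vowel) → -ziz → *lokujguhijiziz*.

lokujguhijiziz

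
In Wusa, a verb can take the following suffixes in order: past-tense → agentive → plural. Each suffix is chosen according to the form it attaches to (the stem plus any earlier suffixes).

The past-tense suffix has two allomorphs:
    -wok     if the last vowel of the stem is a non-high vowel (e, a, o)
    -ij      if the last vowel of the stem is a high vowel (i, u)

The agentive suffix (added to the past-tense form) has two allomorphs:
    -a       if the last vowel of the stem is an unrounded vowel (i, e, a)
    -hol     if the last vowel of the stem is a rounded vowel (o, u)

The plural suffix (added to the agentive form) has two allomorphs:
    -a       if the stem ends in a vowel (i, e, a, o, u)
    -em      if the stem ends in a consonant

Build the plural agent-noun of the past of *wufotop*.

*wufotop* — last vowel /o/ (a non-high vowel) → -wok → *wufotopwok*.
The last vowel of the past-tense form *wufotopwok* is /o/, which is a rounded vowel, so the agentive suffix is -hol, giving *wufotopwokhol*.
The agentive form *wufotopwokhol*: final sound = /l/, a consonant → -em → *wufotopwokholem*.

wufotopwokholem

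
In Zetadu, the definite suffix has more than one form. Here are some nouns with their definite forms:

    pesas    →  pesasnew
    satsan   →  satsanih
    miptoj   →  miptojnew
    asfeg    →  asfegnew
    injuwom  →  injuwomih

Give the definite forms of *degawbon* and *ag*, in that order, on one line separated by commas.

degawbonih, agnew

The pattern is nasality of the final consonant: -ih when the stem ends in a nasal (*satsan*, *injuwom*); -new when the stem ends in a non-nasal consonant (*pesas*, *miptoj*, *asfeg*).
*degawbon* — final consonant /n/ (a nasal) → -ih → *degawbonih*.
The final consonant of *ag* is /g/, which is non-nasal, so the suffix is -new, giving *agnew*.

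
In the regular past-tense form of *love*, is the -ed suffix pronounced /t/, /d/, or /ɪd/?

The stem *love* ends in a voiced sound other than /d/.
The -ed suffix is realized as /ɪd/ after /t, d/; as /t/ after other voiceless consonants; and as /d/ after other voiced sounds.
So -ed on *love* is pronounced /d/.

/d/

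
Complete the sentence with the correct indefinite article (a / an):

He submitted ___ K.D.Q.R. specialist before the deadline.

The indefinite article is chosen by the initial *sound* of the following word, not its spelling.
The initialism *K.D.Q.R.* is read letter by letter; the first letter, K, is pronounced /keɪ/, which begins with a consonant sound.
So the article is *a*: He submitted a K.D.Q.R. specialist before the deadline.

a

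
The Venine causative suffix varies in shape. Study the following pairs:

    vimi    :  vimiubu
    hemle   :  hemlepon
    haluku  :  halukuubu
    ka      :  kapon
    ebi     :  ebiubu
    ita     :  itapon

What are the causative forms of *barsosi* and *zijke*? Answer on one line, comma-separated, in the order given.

barsosiubu, zijkepon

The alternation tracks the last vowel of the stem — -ubu when the last vowel of the stem is a high vowel (*vimi*, *haluku*, *ebi*); -pon when the last vowel of the stem is a non-high vowel (*hemle*, *ka*, *ita*).
The last vowel of *barsosi* is /i/, which is a high vowel, so the suffix is -ubu, giving *barsosiubu*.
Since the last vowel of *zijke* is /e/ (a non-high vowel), it takes -pon, giving *zijkepon*.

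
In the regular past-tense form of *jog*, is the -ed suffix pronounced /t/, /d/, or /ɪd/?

The stem *jog* ends in a voiced sound other than /d/.
The -ed suffix is realized as /ɪd/ after /t, d/; as /t/ after other voiceless consonants; and as /d/ after other voiced sounds.
So -ed on *jog* is pronounced /d/.

/d/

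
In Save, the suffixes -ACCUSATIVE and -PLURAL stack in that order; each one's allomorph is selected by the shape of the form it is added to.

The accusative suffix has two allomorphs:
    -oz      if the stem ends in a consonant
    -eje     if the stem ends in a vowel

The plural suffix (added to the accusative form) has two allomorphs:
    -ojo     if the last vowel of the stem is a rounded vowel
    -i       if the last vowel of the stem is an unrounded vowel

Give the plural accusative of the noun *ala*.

alaejei

*ala*: final sound = /a/, a vowel → -eje → *alaeje*.
The accusative form *alaeje*: last vowel = /e/, an unrounded vowel → -i → *alaejei*.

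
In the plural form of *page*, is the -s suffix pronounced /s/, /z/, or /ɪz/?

The stem *page* ends in a sibilant (/s, z, ʃ, ʒ, tʃ, dʒ/).
The plural suffix surfaces as /ɪz/ after sibilants, /s/ after other voiceless consonants, and /z/ after other voiced sounds.
So the plural -s on *page* is pronounced /ɪz/.

/ɪz/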